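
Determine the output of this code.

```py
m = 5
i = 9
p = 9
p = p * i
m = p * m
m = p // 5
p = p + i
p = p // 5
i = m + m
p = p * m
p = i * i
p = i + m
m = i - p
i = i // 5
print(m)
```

-16

p = 9*9 = 81
m = 81*5 = 405
m = 81//5 = 16
p = 81+9 = 90
p = 90//5 = 18
i = 16+16 = 32
p = 18*16 = 288
p = 32*32 = 1024
p = 32+16 = 48
m = 32-48 = -16
i = 32//5 = 6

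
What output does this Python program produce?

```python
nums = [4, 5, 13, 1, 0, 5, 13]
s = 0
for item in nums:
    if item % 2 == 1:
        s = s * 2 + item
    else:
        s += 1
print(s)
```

247

item=4: not odd, s = 0+1 = 1
item=5: odd, s = 1*2+5 = 7
item=13: odd, s = 7*2+13 = 27
item=1: odd, s = 27*2+1 = 55
item=0: not odd, s = 55+1 = 56
item=5: odd, s = 56*2+5 = 117
item=13: odd, s = 117*2+13 = 247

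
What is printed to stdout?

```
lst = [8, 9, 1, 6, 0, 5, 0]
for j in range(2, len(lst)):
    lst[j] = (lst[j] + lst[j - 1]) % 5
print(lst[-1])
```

1

j=2: lst[2] = (1+9)%5 = 0 → [8, 9, 0, 6, 0, 5, 0]
j=3: lst[3] = (6+0)%5 = 1 → [8, 9, 0, 1, 0, 5, 0]
j=4: lst[4] = (0+1)%5 = 1 → [8, 9, 0, 1, 1, 5, 0]
j=5: lst[5] = (5+1)%5 = 1 → [8, 9, 0, 1, 1, 1, 0]
j=6: lst[6] = (0+1)%5 = 1 → [8, 9, 0, 1, 1, 1, 1]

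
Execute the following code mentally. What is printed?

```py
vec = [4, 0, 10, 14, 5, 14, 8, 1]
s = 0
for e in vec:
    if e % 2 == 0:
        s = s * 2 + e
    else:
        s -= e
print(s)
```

279

e=4: even, s = 0*2+4 = 4
e=0: even, s = 4*2+0 = 8
e=10: even, s = 8*2+10 = 26
e=14: even, s = 26*2+14 = 66
e=5: not even, s = 66-5 = 61
e=14: even, s = 61*2+14 = 136
e=8: even, s = 136*2+8 = 280
e=1: not even, s = 280-1 = 279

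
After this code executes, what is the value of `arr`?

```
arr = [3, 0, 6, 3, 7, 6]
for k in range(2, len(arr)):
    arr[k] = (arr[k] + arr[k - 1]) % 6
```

k=2: arr[2] = (6+0)%6 = 0 → [3, 0, 0, 3, 7, 6]
k=3: arr[3] = (3+0)%6 = 3 → [3, 0, 0, 3, 7, 6]
k=4: arr[4] = (7+3)%6 = 4 → [3, 0, 0, 3, 4, 6]
k=5: arr[5] = (6+4)%6 = 4 → [3, 0, 0, 3, 4, 4]

[3, 0, 0, 3, 4, 4]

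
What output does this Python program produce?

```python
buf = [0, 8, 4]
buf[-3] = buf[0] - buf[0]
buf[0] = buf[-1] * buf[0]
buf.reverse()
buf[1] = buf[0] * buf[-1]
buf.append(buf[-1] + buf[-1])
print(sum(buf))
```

buf[-3] = buf[0]-buf[0] = 0-0 = 0 → [0, 8, 4]
buf[0] = buf[-1]*buf[0] = 4*0 = 0 → [0, 8, 4]
reverse → [4, 8, 0]
buf[1] = buf[0]*buf[-1] = 4*0 = 0 → [4, 0, 0]
append buf[-1]+buf[-1] = 0+0 = 0 → [4, 0, 0, 0]
sum = 4

4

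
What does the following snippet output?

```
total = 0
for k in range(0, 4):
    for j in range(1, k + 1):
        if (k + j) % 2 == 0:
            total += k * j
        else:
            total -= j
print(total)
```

14

k=1,j=1: even sum, total = 0+1 = 1
k=2,j=1: odd sum, total = 1-1 = 0
k=2,j=2: even sum, total = 0+4 = 4
k=3,j=1: even sum, total = 4+3 = 7
k=3,j=2: odd sum, total = 7-2 = 5
k=3,j=3: even sum, total = 5+9 = 14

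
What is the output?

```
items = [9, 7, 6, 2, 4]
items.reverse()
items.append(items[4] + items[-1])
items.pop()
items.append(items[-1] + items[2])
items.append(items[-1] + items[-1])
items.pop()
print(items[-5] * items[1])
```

reverse → [4, 2, 6, 7, 9]
append items[4]+items[-1] = 9+9 = 18 → [4, 2, 6, 7, 9, 18]
pop() removes 18 → [4, 2, 6, 7, 9]
append items[-1]+items[2] = 9+6 = 15 → [4, 2, 6, 7, 9, 15]
append items[-1]+items[-1] = 15+15 = 30 → [4, 2, 6, 7, 9, 15, 30]
pop() removes 30 → [4, 2, 6, 7, 9, 15]
items[-5]*items[1] = 2*2 = 4

4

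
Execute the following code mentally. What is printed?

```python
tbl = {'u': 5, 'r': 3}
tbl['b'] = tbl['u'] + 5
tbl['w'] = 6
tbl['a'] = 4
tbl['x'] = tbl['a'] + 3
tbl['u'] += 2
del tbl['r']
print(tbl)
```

{'u': 7, 'b': 10, 'w': 6, 'a': 4, 'x': 7}

tbl['b'] = tbl['u']+5 = 10 → {'u': 5, 'r': 3, 'b': 10}
tbl['w'] = 6 → {'u': 5, 'r': 3, 'b': 10, 'w': 6}
tbl['a'] = 4 → {'u': 5, 'r': 3, 'b': 10, 'w': 6, 'a': 4}
tbl['x'] = tbl['a']+3 = 7 → {'u': 5, 'r': 3, 'b': 10, 'w': 6, 'a': 4, 'x': 7}
tbl['u'] = 5+2 = 7 → {'u': 7, 'r': 3, 'b': 10, 'w': 6, 'a': 4, 'x': 7}
del 'r' → {'u': 7, 'b': 10, 'w': 6, 'a': 4, 'x': 7}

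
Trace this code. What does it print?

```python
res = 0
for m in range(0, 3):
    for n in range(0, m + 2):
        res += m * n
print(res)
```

15

m=0,n=0: res = 0+0 = 0
m=0,n=1: res = 0+0 = 0
m=1,n=0: res = 0+0 = 0
m=1,n=1: res = 0+1 = 1
m=1,n=2: res = 1+2 = 3
m=2,n=0: res = 3+0 = 3
m=2,n=1: res = 3+2 = 5
m=2,n=2: res = 5+4 = 9
m=2,n=3: res = 9+6 = 15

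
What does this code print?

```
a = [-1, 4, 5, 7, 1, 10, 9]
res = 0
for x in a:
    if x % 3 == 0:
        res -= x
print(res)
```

-9

x=-1: not %3==0
x=4: not %3==0
x=5: not %3==0
x=7: not %3==0
x=1: not %3==0
x=10: not %3==0
x=9: %3==0, res = 0-9 = -9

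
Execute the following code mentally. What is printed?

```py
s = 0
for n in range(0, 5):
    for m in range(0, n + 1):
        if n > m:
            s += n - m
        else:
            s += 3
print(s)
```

35

n=0,m=0: not 0>0, s = 0+3 = 3
n=1,m=0: 1>0, s = 3+1 = 4
n=1,m=1: not 1>1, s = 4+3 = 7
n=2,m=0: 2>0, s = 7+2 = 9
n=2,m=1: 2>1, s = 9+1 = 10
n=2,m=2: not 2>2, s = 10+3 = 13
n=3,m=0: 3>0, s = 13+3 = 16
n=3,m=1: 3>1, s = 16+2 = 18
n=3,m=2: 3>2, s = 18+1 = 19
n=3,m=3: not 3>3, s = 19+3 = 22
n=4,m=0: 4>0, s = 22+4 = 26
n=4,m=1: 4>1, s = 26+3 = 29
n=4,m=2: 4>2, s = 29+2 = 31
n=4,m=3: 4>3, s = 31+1 = 32
n=4,m=4: not 4>4, s = 32+3 = 35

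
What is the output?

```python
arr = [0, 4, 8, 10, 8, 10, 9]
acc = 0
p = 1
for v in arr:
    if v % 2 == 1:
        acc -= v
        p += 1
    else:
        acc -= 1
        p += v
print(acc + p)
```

27

v=0: not odd, acc = 0-1 = -1; p=1
v=4: not odd, acc = (-1)-1 = -2; p=5
v=8: not odd, acc = (-2)-1 = -3; p=13
v=10: not odd, acc = (-3)-1 = -4; p=23
v=8: not odd, acc = (-4)-1 = -5; p=31
v=10: not odd, acc = (-5)-1 = -6; p=41
v=9: odd, acc = (-6)-9 = -15; p=42
acc+p = (-15)+42 = 27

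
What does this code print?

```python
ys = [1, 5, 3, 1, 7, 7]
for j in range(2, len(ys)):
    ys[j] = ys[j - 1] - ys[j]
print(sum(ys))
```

-10

j=2: ys[2] = 5-3 = 2 → [1, 5, 2, 1, 7, 7]
j=3: ys[3] = 2-1 = 1 → [1, 5, 2, 1, 7, 7]
j=4: ys[4] = 1-7 = -6 → [1, 5, 2, 1, -6, 7]
j=5: ys[5] = (-6)-7 = -13 → [1, 5, 2, 1, -6, -13]
sum = -10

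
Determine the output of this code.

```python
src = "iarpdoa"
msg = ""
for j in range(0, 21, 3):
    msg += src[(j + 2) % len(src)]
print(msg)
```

j=0: add src[2]='r' → 'r'
j=3: add src[5]='o' → 'ro'
j=6: add src[1]='a' → 'roa'
j=9: add src[4]='d' → 'road'
j=12: add src[0]='i' → 'roadi'
j=15: add src[3]='p' → 'roadip'
j=18: add src[6]='a' → 'roadipa'

roadipa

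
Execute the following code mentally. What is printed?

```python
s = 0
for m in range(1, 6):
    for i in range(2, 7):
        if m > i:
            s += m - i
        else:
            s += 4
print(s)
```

86

m=1,i=2: not 1>2, s = 0+4 = 4
m=1,i=3: not 1>3, s = 4+4 = 8
m=1,i=4: not 1>4, s = 8+4 = 12
m=1,i=5: not 1>5, s = 12+4 = 16
m=1,i=6: not 1>6, s = 16+4 = 20
m=2,i=2: not 2>2, s = 20+4 = 24
m=2,i=3: not 2>3, s = 24+4 = 28
m=2,i=4: not 2>4, s = 28+4 = 32
m=2,i=5: not 2>5, s = 32+4 = 36
m=2,i=6: not 2>6, s = 36+4 = 40
m=3,i=2: 3>2, s = 40+1 = 41
m=3,i=3: not 3>3, s = 41+4 = 45
m=3,i=4: not 3>4, s = 45+4 = 49
m=3,i=5: not 3>5, s = 49+4 = 53
m=3,i=6: not 3>6, s = 53+4 = 57
m=4,i=2: 4>2, s = 57+2 = 59
m=4,i=3: 4>3, s = 59+1 = 60
m=4,i=4: not 4>4, s = 60+4 = 64
m=4,i=5: not 4>5, s = 64+4 = 68
m=4,i=6: not 4>6, s = 68+4 = 72
m=5,i=2: 5>2, s = 72+3 = 75
m=5,i=3: 5>3, s = 75+2 = 77
m=5,i=4: 5>4, s = 77+1 = 78
m=5,i=5: not 5>5, s = 78+4 = 82
m=5,i=6: not 5>6, s = 82+4 = 86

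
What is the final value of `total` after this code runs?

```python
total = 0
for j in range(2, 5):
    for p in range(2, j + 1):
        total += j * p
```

j=2,p=2: total = 0+4 = 4
j=3,p=2: total = 4+6 = 10
j=3,p=3: total = 10+9 = 19
j=4,p=2: total = 19+8 = 27
j=4,p=3: total = 27+12 = 39
j=4,p=4: total = 39+16 = 55

55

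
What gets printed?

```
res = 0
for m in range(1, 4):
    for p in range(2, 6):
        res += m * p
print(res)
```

84

m=1,p=2: res = 0+2 = 2
m=1,p=3: res = 2+3 = 5
m=1,p=4: res = 5+4 = 9
m=1,p=5: res = 9+5 = 14
m=2,p=2: res = 14+4 = 18
m=2,p=3: res = 18+6 = 24
m=2,p=4: res = 24+8 = 32
m=2,p=5: res = 32+10 = 42
m=3,p=2: res = 42+6 = 48
m=3,p=3: res = 48+9 = 57
m=3,p=4: res = 57+12 = 69
m=3,p=5: res = 69+15 = 84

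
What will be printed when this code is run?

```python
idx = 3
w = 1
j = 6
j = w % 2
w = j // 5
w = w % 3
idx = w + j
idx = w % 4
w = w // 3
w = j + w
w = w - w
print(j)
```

1

j = 1%2 = 1
w = 1//5 = 0
w = 0%3 = 0
idx = 0+1 = 1
idx = 0%4 = 0
w = 0//3 = 0
w = 1+0 = 1
w = 1-1 = 0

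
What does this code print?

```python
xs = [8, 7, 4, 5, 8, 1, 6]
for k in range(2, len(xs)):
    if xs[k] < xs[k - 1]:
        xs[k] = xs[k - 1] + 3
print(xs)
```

[8, 7, 10, 13, 16, 19, 22]

k=2: 4<7, xs[2] = 7+3 = 10 → [8, 7, 10, 5, 8, 1, 6]
k=3: 5<10, xs[3] = 10+3 = 13 → [8, 7, 10, 13, 8, 1, 6]
k=4: 8<13, xs[4] = 13+3 = 16 → [8, 7, 10, 13, 16, 1, 6]
k=5: 1<16, xs[5] = 16+3 = 19 → [8, 7, 10, 13, 16, 19, 6]
k=6: 6<19, xs[6] = 19+3 = 22 → [8, 7, 10, 13, 16, 19, 22]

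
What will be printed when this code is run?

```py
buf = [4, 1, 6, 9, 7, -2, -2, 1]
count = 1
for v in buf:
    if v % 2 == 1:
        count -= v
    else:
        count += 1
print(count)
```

v=4: not odd, count = 1+1 = 2
v=1: odd, count = 2-1 = 1
v=6: not odd, count = 1+1 = 2
v=9: odd, count = 2-9 = -7
v=7: odd, count = (-7)-7 = -14
v=-2: not odd, count = (-14)+1 = -13
v=-2: not odd, count = (-13)+1 = -12
v=1: odd, count = (-12)-1 = -13

-13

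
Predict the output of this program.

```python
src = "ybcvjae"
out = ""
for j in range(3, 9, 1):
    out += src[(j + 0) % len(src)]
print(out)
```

vjaeyb

j=3: add src[3]='v' → 'v'
j=4: add src[4]='j' → 'vj'
j=5: add src[5]='a' → 'vja'
j=6: add src[6]='e' → 'vjae'
j=7: add src[0]='y' → 'vjaey'
j=8: add src[1]='b' → 'vjaeyb'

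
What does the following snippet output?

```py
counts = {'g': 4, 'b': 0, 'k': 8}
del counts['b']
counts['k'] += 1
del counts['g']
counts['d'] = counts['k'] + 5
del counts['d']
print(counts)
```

{'k': 9}

del 'b' → {'g': 4, 'k': 8}
counts['k'] = 8+1 = 9 → {'g': 4, 'k': 9}
del 'g' → {'k': 9}
counts['d'] = counts['k']+5 = 14 → {'k': 9, 'd': 14}
del 'd' → {'k': 9}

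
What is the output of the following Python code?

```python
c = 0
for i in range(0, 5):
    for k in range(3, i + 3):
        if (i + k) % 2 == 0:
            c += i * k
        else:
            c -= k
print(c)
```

i=1,k=3: even sum, c = 0+3 = 3
i=2,k=3: odd sum, c = 3-3 = 0
i=2,k=4: even sum, c = 0+8 = 8
i=3,k=3: even sum, c = 8+9 = 17
i=3,k=4: odd sum, c = 17-4 = 13
i=3,k=5: even sum, c = 13+15 = 28
i=4,k=3: odd sum, c = 28-3 = 25
i=4,k=4: even sum, c = 25+16 = 41
i=4,k=5: odd sum, c = 41-5 = 36
i=4,k=6: even sum, c = 36+24 = 60

60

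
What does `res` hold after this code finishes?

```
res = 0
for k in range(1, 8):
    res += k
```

k=1: res = 0+1 = 1
k=2: res = 1+2 = 3
k=3: res = 3+3 = 6
k=4: res = 6+4 = 10
k=5: res = 10+5 = 15
k=6: res = 15+6 = 21
k=7: res = 21+7 = 28

28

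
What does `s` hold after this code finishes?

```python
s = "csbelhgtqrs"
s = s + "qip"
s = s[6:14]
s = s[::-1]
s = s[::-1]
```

'gtqrsqip'

+ 'qip' → 'csbelhgtqrsqip'
slice [6:14] → 'gtqrsqip'
reverse → 'piqsrqtg'
reverse → 'gtqrsqip'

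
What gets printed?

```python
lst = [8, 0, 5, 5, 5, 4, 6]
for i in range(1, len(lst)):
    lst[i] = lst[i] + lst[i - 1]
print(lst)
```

[8, 8, 13, 18, 23, 27, 33]

i=1: lst[1] = 0+8 = 8 → [8, 8, 5, 5, 5, 4, 6]
i=2: lst[2] = 5+8 = 13 → [8, 8, 13, 5, 5, 4, 6]
i=3: lst[3] = 5+13 = 18 → [8, 8, 13, 18, 5, 4, 6]
i=4: lst[4] = 5+18 = 23 → [8, 8, 13, 18, 23, 4, 6]
i=5: lst[5] = 4+23 = 27 → [8, 8, 13, 18, 23, 27, 6]
i=6: lst[6] = 6+27 = 33 → [8, 8, 13, 18, 23, 27, 33]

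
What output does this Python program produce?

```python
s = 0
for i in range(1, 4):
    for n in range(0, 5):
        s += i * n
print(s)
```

i=1,n=0: s = 0+0 = 0
i=1,n=1: s = 0+1 = 1
i=1,n=2: s = 1+2 = 3
i=1,n=3: s = 3+3 = 6
i=1,n=4: s = 6+4 = 10
i=2,n=0: s = 10+0 = 10
i=2,n=1: s = 10+2 = 12
i=2,n=2: s = 12+4 = 16
i=2,n=3: s = 16+6 = 22
i=2,n=4: s = 22+8 = 30
i=3,n=0: s = 30+0 = 30
i=3,n=1: s = 30+3 = 33
i=3,n=2: s = 33+6 = 39
i=3,n=3: s = 39+9 = 48
i=3,n=4: s = 48+12 = 60

60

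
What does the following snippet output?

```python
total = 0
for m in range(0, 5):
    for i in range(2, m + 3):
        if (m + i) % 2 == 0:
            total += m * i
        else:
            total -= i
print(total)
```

m=0,i=2: even sum, total = 0+0 = 0
m=1,i=2: odd sum, total = 0-2 = -2
m=1,i=3: even sum, total = (-2)+3 = 1
m=2,i=2: even sum, total = 1+4 = 5
m=2,i=3: odd sum, total = 5-3 = 2
m=2,i=4: even sum, total = 2+8 = 10
m=3,i=2: odd sum, total = 10-2 = 8
m=3,i=3: even sum, total = 8+9 = 17
m=3,i=4: odd sum, total = 17-4 = 13
m=3,i=5: even sum, total = 13+15 = 28
m=4,i=2: even sum, total = 28+8 = 36
m=4,i=3: odd sum, total = 36-3 = 33
m=4,i=4: even sum, total = 33+16 = 49
m=4,i=5: odd sum, total = 49-5 = 44
m=4,i=6: even sum, total = 44+24 = 68

68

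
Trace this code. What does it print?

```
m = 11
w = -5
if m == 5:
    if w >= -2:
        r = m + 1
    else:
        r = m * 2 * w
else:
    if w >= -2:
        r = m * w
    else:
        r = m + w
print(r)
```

6

m=11, w=-5
m == 5 is False; w >= -2 is False
→ r = m + w = 6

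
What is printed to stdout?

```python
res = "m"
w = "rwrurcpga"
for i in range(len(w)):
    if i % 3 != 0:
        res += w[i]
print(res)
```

i=0: skip
i=1: add 'w' → 'mw'
i=2: add 'r' → 'mwr'
i=3: skip
i=4: add 'r' → 'mwrr'
i=5: add 'c' → 'mwrrc'
i=6: skip
i=7: add 'g' → 'mwrrcg'
i=8: add 'a' → 'mwrrcga'

mwrrcga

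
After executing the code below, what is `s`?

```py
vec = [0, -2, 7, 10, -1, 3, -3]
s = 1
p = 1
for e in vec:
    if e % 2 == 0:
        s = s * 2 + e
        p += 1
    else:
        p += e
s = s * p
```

e=0: even, s = 1*2+0 = 2; p=2
e=-2: even, s = 2*2+(-2) = 2; p=3
e=7: not even; p=10
e=10: even, s = 2*2+10 = 14; p=11
e=-1: not even; p=10
e=3: not even; p=13
e=-3: not even; p=10
s*p = 14*10 = 140

140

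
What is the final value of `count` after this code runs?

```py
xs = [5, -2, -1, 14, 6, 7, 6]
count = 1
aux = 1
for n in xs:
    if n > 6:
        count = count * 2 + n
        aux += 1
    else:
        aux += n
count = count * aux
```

663

n=5: not >6; aux=6
n=-2: not >6; aux=4
n=-1: not >6; aux=3
n=14: >6, count = 1*2+14 = 16; aux=4
n=6: not >6; aux=10
n=7: >6, count = 16*2+7 = 39; aux=11
n=6: not >6; aux=17
count*aux = 39*17 = 663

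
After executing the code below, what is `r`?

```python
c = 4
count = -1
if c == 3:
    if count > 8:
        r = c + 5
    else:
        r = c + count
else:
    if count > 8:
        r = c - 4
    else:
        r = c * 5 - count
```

c=4, count=-1
c == 3 is False; count > 8 is False
→ r = c * 5 - count = 21

21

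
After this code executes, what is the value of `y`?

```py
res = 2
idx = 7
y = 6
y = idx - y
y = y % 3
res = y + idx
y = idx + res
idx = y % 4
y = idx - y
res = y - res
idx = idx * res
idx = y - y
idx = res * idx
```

y = 7-6 = 1
y = 1%3 = 1
res = 1+7 = 8
y = 7+8 = 15
idx = 15%4 = 3
y = 3-15 = -12
res = (-12)-8 = -20
idx = 3*(-20) = -60
idx = (-12)-(-12) = 0
idx = (-20)*0 = 0

-12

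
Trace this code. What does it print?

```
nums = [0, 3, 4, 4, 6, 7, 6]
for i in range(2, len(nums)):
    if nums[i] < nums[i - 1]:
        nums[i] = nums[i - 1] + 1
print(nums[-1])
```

8

i=2: 4>=3, unchanged → [0, 3, 4, 4, 6, 7, 6]
i=3: 4>=4, unchanged → [0, 3, 4, 4, 6, 7, 6]
i=4: 6>=4, unchanged → [0, 3, 4, 4, 6, 7, 6]
i=5: 7>=6, unchanged → [0, 3, 4, 4, 6, 7, 6]
i=6: 6<7, nums[6] = 7+1 = 8 → [0, 3, 4, 4, 6, 7, 8]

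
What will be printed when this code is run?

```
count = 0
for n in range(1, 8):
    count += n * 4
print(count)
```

n=1: count = 0+1*4 = 4
n=2: count = 4+2*4 = 12
n=3: count = 12+3*4 = 24
n=4: count = 24+4*4 = 40
n=5: count = 40+5*4 = 60
n=6: count = 60+6*4 = 84
n=7: count = 84+7*4 = 112

112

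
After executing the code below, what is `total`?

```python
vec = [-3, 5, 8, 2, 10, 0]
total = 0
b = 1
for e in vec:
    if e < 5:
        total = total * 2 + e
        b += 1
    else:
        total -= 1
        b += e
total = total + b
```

e=-3: <5, total = 0*2+(-3) = -3; b=2
e=5: not <5, total = (-3)-1 = -4; b=7
e=8: not <5, total = (-4)-1 = -5; b=15
e=2: <5, total = (-5)*2+2 = -8; b=16
e=10: not <5, total = (-8)-1 = -9; b=26
e=0: <5, total = (-9)*2+0 = -18; b=27
total+b = (-18)+27 = 9

9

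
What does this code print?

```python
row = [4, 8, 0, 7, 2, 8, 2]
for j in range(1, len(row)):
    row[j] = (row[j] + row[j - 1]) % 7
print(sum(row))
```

23

j=1: row[1] = (8+4)%7 = 5 → [4, 5, 0, 7, 2, 8, 2]
j=2: row[2] = (0+5)%7 = 5 → [4, 5, 5, 7, 2, 8, 2]
j=3: row[3] = (7+5)%7 = 5 → [4, 5, 5, 5, 2, 8, 2]
j=4: row[4] = (2+5)%7 = 0 → [4, 5, 5, 5, 0, 8, 2]
j=5: row[5] = (8+0)%7 = 1 → [4, 5, 5, 5, 0, 1, 2]
j=6: row[6] = (2+1)%7 = 3 → [4, 5, 5, 5, 0, 1, 3]
sum = 23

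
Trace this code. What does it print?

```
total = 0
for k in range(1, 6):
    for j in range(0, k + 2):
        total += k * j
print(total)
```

210

k=1,j=0: total = 0+0 = 0
k=1,j=1: total = 0+1 = 1
k=1,j=2: total = 1+2 = 3
k=2,j=0: total = 3+0 = 3
k=2,j=1: total = 3+2 = 5
k=2,j=2: total = 5+4 = 9
k=2,j=3: total = 9+6 = 15
k=3,j=0: total = 15+0 = 15
k=3,j=1: total = 15+3 = 18
k=3,j=2: total = 18+6 = 24
k=3,j=3: total = 24+9 = 33
k=3,j=4: total = 33+12 = 45
k=4,j=0: total = 45+0 = 45
k=4,j=1: total = 45+4 = 49
k=4,j=2: total = 49+8 = 57
k=4,j=3: total = 57+12 = 69
k=4,j=4: total = 69+16 = 85
k=4,j=5: total = 85+20 = 105
k=5,j=0: total = 105+0 = 105
k=5,j=1: total = 105+5 = 110
k=5,j=2: total = 110+10 = 120
k=5,j=3: total = 120+15 = 135
k=5,j=4: total = 135+20 = 155
k=5,j=5: total = 155+25 = 180
k=5,j=6: total = 180+30 = 210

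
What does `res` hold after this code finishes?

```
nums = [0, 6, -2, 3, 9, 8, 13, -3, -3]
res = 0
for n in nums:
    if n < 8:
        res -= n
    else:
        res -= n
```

-31

n=0: <8, res = 0-0 = 0
n=6: <8, res = 0-6 = -6
n=-2: <8, res = (-6)-(-2) = -4
n=3: <8, res = (-4)-3 = -7
n=9: not <8, res = (-7)-9 = -16
n=8: not <8, res = (-16)-8 = -24
n=13: not <8, res = (-24)-13 = -37
n=-3: <8, res = (-37)-(-3) = -34
n=-3: <8, res = (-34)-(-3) = -31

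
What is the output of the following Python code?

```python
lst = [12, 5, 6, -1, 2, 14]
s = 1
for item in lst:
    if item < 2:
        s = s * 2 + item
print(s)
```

1

item=12: not <2
item=5: not <2
item=6: not <2
item=-1: <2, s = 1*2+(-1) = 1
item=2: not <2
item=14: not <2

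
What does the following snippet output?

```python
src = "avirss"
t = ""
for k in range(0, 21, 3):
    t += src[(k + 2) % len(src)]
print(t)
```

k=0: add src[2]='i' → 'i'
k=3: add src[5]='s' → 'is'
k=6: add src[2]='i' → 'isi'
k=9: add src[5]='s' → 'isis'
k=12: add src[2]='i' → 'isisi'
k=15: add src[5]='s' → 'isisis'
k=18: add src[2]='i' → 'isisisi'

isisisi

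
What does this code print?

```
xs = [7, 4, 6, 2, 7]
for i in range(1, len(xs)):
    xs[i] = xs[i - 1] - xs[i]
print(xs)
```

i=1: xs[1] = 7-4 = 3 → [7, 3, 6, 2, 7]
i=2: xs[2] = 3-6 = -3 → [7, 3, -3, 2, 7]
i=3: xs[3] = (-3)-2 = -5 → [7, 3, -3, -5, 7]
i=4: xs[4] = (-5)-7 = -12 → [7, 3, -3, -5, -12]

[7, 3, -3, -5, -12]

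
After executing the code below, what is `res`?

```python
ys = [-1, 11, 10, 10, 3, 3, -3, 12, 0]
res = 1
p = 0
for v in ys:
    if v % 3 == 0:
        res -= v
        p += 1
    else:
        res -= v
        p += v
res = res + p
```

-9

v=-1: not %3==0, res = 1-(-1) = 2; p=-1
v=11: not %3==0, res = 2-11 = -9; p=10
v=10: not %3==0, res = (-9)-10 = -19; p=20
v=10: not %3==0, res = (-19)-10 = -29; p=30
v=3: %3==0, res = (-29)-3 = -32; p=31
v=3: %3==0, res = (-32)-3 = -35; p=32
v=-3: %3==0, res = (-35)-(-3) = -32; p=33
v=12: %3==0, res = (-32)-12 = -44; p=34
v=0: %3==0, res = (-44)-0 = -44; p=35
res+p = (-44)+35 = -9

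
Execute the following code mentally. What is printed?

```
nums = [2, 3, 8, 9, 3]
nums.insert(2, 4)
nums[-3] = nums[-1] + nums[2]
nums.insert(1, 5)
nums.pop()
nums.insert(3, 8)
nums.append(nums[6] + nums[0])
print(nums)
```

insert 4 at 2 → [2, 3, 4, 8, 9, 3]
nums[-3] = nums[-1]+nums[2] = 3+4 = 7 → [2, 3, 4, 7, 9, 3]
insert 5 at 1 → [2, 5, 3, 4, 7, 9, 3]
pop() removes 3 → [2, 5, 3, 4, 7, 9]
insert 8 at 3 → [2, 5, 3, 8, 4, 7, 9]
append nums[6]+nums[0] = 9+2 = 11 → [2, 5, 3, 8, 4, 7, 9, 11]

[2, 5, 3, 8, 4, 7, 9, 11]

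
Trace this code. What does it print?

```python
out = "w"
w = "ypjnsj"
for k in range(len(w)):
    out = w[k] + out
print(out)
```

k=0: prepend 'y' → 'yw'
k=1: prepend 'p' → 'pyw'
k=2: prepend 'j' → 'jpyw'
k=3: prepend 'n' → 'njpyw'
k=4: prepend 's' → 'snjpyw'
k=5: prepend 'j' → 'jsnjpyw'

jsnjpyw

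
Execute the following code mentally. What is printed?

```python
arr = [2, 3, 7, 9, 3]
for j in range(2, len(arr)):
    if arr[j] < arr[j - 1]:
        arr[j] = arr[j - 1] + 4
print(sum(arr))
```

j=2: 7>=3, unchanged → [2, 3, 7, 9, 3]
j=3: 9>=7, unchanged → [2, 3, 7, 9, 3]
j=4: 3<9, arr[4] = 9+4 = 13 → [2, 3, 7, 9, 13]
sum = 34

34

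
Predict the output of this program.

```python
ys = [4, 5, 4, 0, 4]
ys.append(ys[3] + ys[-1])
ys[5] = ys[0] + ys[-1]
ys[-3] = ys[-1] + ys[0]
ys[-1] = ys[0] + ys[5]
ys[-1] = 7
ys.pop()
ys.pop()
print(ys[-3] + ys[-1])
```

17

append ys[3]+ys[-1] = 0+4 = 4 → [4, 5, 4, 0, 4, 4]
ys[5] = ys[0]+ys[-1] = 4+4 = 8 → [4, 5, 4, 0, 4, 8]
ys[-3] = ys[-1]+ys[0] = 8+4 = 12 → [4, 5, 4, 12, 4, 8]
ys[-1] = ys[0]+ys[5] = 4+8 = 12 → [4, 5, 4, 12, 4, 12]
ys[-1] = 7 → [4, 5, 4, 12, 4, 7]
pop() removes 7 → [4, 5, 4, 12, 4]
pop() removes 4 → [4, 5, 4, 12]
ys[-3]+ys[-1] = 5+12 = 17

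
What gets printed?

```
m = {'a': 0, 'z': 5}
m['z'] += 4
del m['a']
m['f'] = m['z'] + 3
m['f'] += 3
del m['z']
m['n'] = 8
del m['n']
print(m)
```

m['z'] = 5+4 = 9 → {'a': 0, 'z': 9}
del 'a' → {'z': 9}
m['f'] = m['z']+3 = 12 → {'z': 9, 'f': 12}
m['f'] = 12+3 = 15 → {'z': 9, 'f': 15}
del 'z' → {'f': 15}
m['n'] = 8 → {'f': 15, 'n': 8}
del 'n' → {'f': 15}

{'f': 15}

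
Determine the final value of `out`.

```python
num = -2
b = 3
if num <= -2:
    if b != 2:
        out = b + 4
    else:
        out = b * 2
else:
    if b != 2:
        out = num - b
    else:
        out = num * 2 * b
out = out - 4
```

3

num=-2, b=3
num <= -2 is True; b != 2 is True
→ out = b + 4 = 7
out = 7-4 = 3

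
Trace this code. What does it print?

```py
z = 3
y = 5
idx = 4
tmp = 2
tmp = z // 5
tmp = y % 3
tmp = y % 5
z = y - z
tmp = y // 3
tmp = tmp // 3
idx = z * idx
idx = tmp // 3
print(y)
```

5

tmp = 3//5 = 0
tmp = 5%3 = 2
tmp = 5%5 = 0
z = 5-3 = 2
tmp = 5//3 = 1
tmp = 1//3 = 0
idx = 2*4 = 8
idx = 0//3 = 0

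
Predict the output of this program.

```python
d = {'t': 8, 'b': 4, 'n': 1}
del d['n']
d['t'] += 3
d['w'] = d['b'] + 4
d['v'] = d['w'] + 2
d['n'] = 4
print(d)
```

{'t': 11, 'b': 4, 'w': 8, 'v': 10, 'n': 4}

del 'n' → {'t': 8, 'b': 4}
d['t'] = 8+3 = 11 → {'t': 11, 'b': 4}
d['w'] = d['b']+4 = 8 → {'t': 11, 'b': 4, 'w': 8}
d['v'] = d['w']+2 = 10 → {'t': 11, 'b': 4, 'w': 8, 'v': 10}
d['n'] = 4 → {'t': 11, 'b': 4, 'w': 8, 'v': 10, 'n': 4}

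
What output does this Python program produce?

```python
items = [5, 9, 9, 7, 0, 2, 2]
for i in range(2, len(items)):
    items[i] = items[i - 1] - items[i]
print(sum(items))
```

i=2: items[2] = 9-9 = 0 → [5, 9, 0, 7, 0, 2, 2]
i=3: items[3] = 0-7 = -7 → [5, 9, 0, -7, 0, 2, 2]
i=4: items[4] = (-7)-0 = -7 → [5, 9, 0, -7, -7, 2, 2]
i=5: items[5] = (-7)-2 = -9 → [5, 9, 0, -7, -7, -9, 2]
i=6: items[6] = (-9)-2 = -11 → [5, 9, 0, -7, -7, -9, -11]
sum = -20

-20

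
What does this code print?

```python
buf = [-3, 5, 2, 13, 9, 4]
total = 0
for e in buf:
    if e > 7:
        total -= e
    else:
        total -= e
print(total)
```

e=-3: not >7, total = 0-(-3) = 3
e=5: not >7, total = 3-5 = -2
e=2: not >7, total = (-2)-2 = -4
e=13: >7, total = (-4)-13 = -17
e=9: >7, total = (-17)-9 = -26
e=4: not >7, total = (-26)-4 = -30

-30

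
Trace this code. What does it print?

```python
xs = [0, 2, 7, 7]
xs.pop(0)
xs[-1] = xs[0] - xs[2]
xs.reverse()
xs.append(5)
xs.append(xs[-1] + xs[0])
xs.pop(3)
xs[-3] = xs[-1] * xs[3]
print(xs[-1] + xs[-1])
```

pop(0) removes 0 → [2, 7, 7]
xs[-1] = xs[0]-xs[2] = 2-7 = -5 → [2, 7, -5]
reverse → [-5, 7, 2]
append 5 → [-5, 7, 2, 5]
append xs[-1]+xs[0] = 5+(-5) = 0 → [-5, 7, 2, 5, 0]
pop(3) removes 5 → [-5, 7, 2, 0]
xs[-3] = xs[-1]*xs[3] = 0*0 = 0 → [-5, 0, 2, 0]
xs[-1]+xs[-1] = 0+0 = 0

0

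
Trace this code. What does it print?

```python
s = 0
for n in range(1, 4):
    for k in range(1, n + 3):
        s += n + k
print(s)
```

57

n=1,k=1: s = 0+2 = 2
n=1,k=2: s = 2+3 = 5
n=1,k=3: s = 5+4 = 9
n=2,k=1: s = 9+3 = 12
n=2,k=2: s = 12+4 = 16
n=2,k=3: s = 16+5 = 21
n=2,k=4: s = 21+6 = 27
n=3,k=1: s = 27+4 = 31
n=3,k=2: s = 31+5 = 36
n=3,k=3: s = 36+6 = 42
n=3,k=4: s = 42+7 = 49
n=3,k=5: s = 49+8 = 57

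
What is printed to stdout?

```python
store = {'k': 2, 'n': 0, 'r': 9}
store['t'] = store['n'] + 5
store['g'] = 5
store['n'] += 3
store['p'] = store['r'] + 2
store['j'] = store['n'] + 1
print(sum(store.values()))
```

39

store['t'] = store['n']+5 = 5 → {'k': 2, 'n': 0, 'r': 9, 't': 5}
store['g'] = 5 → {'k': 2, 'n': 0, 'r': 9, 't': 5, 'g': 5}
store['n'] = 0+3 = 3 → {'k': 2, 'n': 3, 'r': 9, 't': 5, 'g': 5}
store['p'] = store['r']+2 = 11 → {'k': 2, 'n': 3, 'r': 9, 't': 5, 'g': 5, 'p': 11}
store['j'] = store['n']+1 = 4 → {'k': 2, 'n': 3, 'r': 9, 't': 5, 'g': 5, 'p': 11, 'j': 4}
sum of values = 39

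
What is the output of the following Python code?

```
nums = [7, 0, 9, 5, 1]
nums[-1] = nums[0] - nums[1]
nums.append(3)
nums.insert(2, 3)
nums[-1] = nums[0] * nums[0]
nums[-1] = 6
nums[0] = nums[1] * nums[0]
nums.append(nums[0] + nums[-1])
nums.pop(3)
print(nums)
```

[0, 0, 3, 5, 7, 6, 6]

nums[-1] = nums[0]-nums[1] = 7-0 = 7 → [7, 0, 9, 5, 7]
append 3 → [7, 0, 9, 5, 7, 3]
insert 3 at 2 → [7, 0, 3, 9, 5, 7, 3]
nums[-1] = nums[0]*nums[0] = 7*7 = 49 → [7, 0, 3, 9, 5, 7, 49]
nums[-1] = 6 → [7, 0, 3, 9, 5, 7, 6]
nums[0] = nums[1]*nums[0] = 0*7 = 0 → [0, 0, 3, 9, 5, 7, 6]
append nums[0]+nums[-1] = 0+6 = 6 → [0, 0, 3, 9, 5, 7, 6, 6]
pop(3) removes 9 → [0, 0, 3, 5, 7, 6, 6]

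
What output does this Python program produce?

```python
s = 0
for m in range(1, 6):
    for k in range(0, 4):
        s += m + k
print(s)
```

m=1,k=0: s = 0+1 = 1
m=1,k=1: s = 1+2 = 3
m=1,k=2: s = 3+3 = 6
m=1,k=3: s = 6+4 = 10
m=2,k=0: s = 10+2 = 12
m=2,k=1: s = 12+3 = 15
m=2,k=2: s = 15+4 = 19
m=2,k=3: s = 19+5 = 24
m=3,k=0: s = 24+3 = 27
m=3,k=1: s = 27+4 = 31
m=3,k=2: s = 31+5 = 36
m=3,k=3: s = 36+6 = 42
m=4,k=0: s = 42+4 = 46
m=4,k=1: s = 46+5 = 51
m=4,k=2: s = 51+6 = 57
m=4,k=3: s = 57+7 = 64
m=5,k=0: s = 64+5 = 69
m=5,k=1: s = 69+6 = 75
m=5,k=2: s = 75+7 = 82
m=5,k=3: s = 82+8 = 90

90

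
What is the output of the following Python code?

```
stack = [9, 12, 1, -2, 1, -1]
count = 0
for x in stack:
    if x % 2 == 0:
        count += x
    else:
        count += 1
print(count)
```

14

x=9: not even, count = 0+1 = 1
x=12: even, count = 1+12 = 13
x=1: not even, count = 13+1 = 14
x=-2: even, count = 14+(-2) = 12
x=1: not even, count = 12+1 = 13
x=-1: not even, count = 13+1 = 14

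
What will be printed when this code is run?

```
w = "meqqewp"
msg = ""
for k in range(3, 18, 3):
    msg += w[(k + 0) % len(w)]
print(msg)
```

qpqwe

k=3: add w[3]='q' → 'q'
k=6: add w[6]='p' → 'qp'
k=9: add w[2]='q' → 'qpq'
k=12: add w[5]='w' → 'qpqw'
k=15: add w[1]='e' → 'qpqwe'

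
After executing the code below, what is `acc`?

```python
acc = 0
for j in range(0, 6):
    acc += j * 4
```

60

j=0: acc = 0+0*4 = 0
j=1: acc = 0+1*4 = 4
j=2: acc = 4+2*4 = 12
j=3: acc = 12+3*4 = 24
j=4: acc = 24+4*4 = 40
j=5: acc = 40+5*4 = 60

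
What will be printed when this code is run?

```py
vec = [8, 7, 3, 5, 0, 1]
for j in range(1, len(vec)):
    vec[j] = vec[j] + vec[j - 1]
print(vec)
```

j=1: vec[1] = 7+8 = 15 → [8, 15, 3, 5, 0, 1]
j=2: vec[2] = 3+15 = 18 → [8, 15, 18, 5, 0, 1]
j=3: vec[3] = 5+18 = 23 → [8, 15, 18, 23, 0, 1]
j=4: vec[4] = 0+23 = 23 → [8, 15, 18, 23, 23, 1]
j=5: vec[5] = 1+23 = 24 → [8, 15, 18, 23, 23, 24]

[8, 15, 18, 23, 23, 24]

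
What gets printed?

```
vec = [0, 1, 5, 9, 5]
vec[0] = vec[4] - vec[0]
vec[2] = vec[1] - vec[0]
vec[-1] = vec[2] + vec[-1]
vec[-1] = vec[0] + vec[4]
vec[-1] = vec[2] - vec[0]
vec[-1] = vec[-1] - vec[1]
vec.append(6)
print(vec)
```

vec[0] = vec[4]-vec[0] = 5-0 = 5 → [5, 1, 5, 9, 5]
vec[2] = vec[1]-vec[0] = 1-5 = -4 → [5, 1, -4, 9, 5]
vec[-1] = vec[2]+vec[-1] = (-4)+5 = 1 → [5, 1, -4, 9, 1]
vec[-1] = vec[0]+vec[4] = 5+1 = 6 → [5, 1, -4, 9, 6]
vec[-1] = vec[2]-vec[0] = (-4)-5 = -9 → [5, 1, -4, 9, -9]
vec[-1] = vec[-1]-vec[1] = (-9)-1 = -10 → [5, 1, -4, 9, -10]
append 6 → [5, 1, -4, 9, -10, 6]

[5, 1, -4, 9, -10, 6]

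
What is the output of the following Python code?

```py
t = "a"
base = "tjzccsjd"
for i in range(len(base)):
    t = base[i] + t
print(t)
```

djscczjta

i=0: prepend 't' → 'ta'
i=1: prepend 'j' → 'jta'
i=2: prepend 'z' → 'zjta'
i=3: prepend 'c' → 'czjta'
i=4: prepend 'c' → 'cczjta'
i=5: prepend 's' → 'scczjta'
i=6: prepend 'j' → 'jscczjta'
i=7: prepend 'd' → 'djscczjta'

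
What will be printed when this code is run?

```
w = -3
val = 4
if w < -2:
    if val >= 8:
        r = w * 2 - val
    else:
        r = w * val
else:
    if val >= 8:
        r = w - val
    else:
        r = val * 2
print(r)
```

-12

w=-3, val=4
w < -2 is True; val >= 8 is False
→ r = w * val = -12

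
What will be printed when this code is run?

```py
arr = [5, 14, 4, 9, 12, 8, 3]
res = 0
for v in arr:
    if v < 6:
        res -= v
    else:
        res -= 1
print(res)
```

-16

v=5: <6, res = 0-5 = -5
v=14: not <6, res = (-5)-1 = -6
v=4: <6, res = (-6)-4 = -10
v=9: not <6, res = (-10)-1 = -11
v=12: not <6, res = (-11)-1 = -12
v=8: not <6, res = (-12)-1 = -13
v=3: <6, res = (-13)-3 = -16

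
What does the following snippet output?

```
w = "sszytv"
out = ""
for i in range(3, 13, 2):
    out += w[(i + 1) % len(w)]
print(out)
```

tszts

i=3: add w[4]='t' → 't'
i=5: add w[0]='s' → 'ts'
i=7: add w[2]='z' → 'tsz'
i=9: add w[4]='t' → 'tszt'
i=11: add w[0]='s' → 'tszts'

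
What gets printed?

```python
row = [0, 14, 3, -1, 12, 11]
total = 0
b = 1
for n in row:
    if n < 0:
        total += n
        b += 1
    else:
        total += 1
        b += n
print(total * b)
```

n=0: not <0, total = 0+1 = 1; b=1
n=14: not <0, total = 1+1 = 2; b=15
n=3: not <0, total = 2+1 = 3; b=18
n=-1: <0, total = 3+(-1) = 2; b=19
n=12: not <0, total = 2+1 = 3; b=31
n=11: not <0, total = 3+1 = 4; b=42
total*b = 4*42 = 168

168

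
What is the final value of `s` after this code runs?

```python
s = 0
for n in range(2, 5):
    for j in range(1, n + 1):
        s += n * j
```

64

n=2,j=1: s = 0+2 = 2
n=2,j=2: s = 2+4 = 6
n=3,j=1: s = 6+3 = 9
n=3,j=2: s = 9+6 = 15
n=3,j=3: s = 15+9 = 24
n=4,j=1: s = 24+4 = 28
n=4,j=2: s = 28+8 = 36
n=4,j=3: s = 36+12 = 48
n=4,j=4: s = 48+16 = 64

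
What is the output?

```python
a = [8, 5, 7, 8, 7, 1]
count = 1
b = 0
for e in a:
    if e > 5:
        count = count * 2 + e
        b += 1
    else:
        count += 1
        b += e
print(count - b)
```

130

e=8: >5, count = 1*2+8 = 10; b=1
e=5: not >5, count = 10+1 = 11; b=6
e=7: >5, count = 11*2+7 = 29; b=7
e=8: >5, count = 29*2+8 = 66; b=8
e=7: >5, count = 66*2+7 = 139; b=9
e=1: not >5, count = 139+1 = 140; b=10
count-b = 140-10 = 130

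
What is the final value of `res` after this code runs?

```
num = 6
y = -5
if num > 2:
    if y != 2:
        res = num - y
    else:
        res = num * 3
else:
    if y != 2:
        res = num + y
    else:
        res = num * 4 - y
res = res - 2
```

9

num=6, y=-5
num > 2 is True; y != 2 is True
→ res = num - y = 11
res = 11-2 = 9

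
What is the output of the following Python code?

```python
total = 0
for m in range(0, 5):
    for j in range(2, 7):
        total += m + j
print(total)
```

150

m=0,j=2: total = 0+2 = 2
m=0,j=3: total = 2+3 = 5
m=0,j=4: total = 5+4 = 9
m=0,j=5: total = 9+5 = 14
m=0,j=6: total = 14+6 = 20
m=1,j=2: total = 20+3 = 23
m=1,j=3: total = 23+4 = 27
m=1,j=4: total = 27+5 = 32
m=1,j=5: total = 32+6 = 38
m=1,j=6: total = 38+7 = 45
m=2,j=2: total = 45+4 = 49
m=2,j=3: total = 49+5 = 54
m=2,j=4: total = 54+6 = 60
m=2,j=5: total = 60+7 = 67
m=2,j=6: total = 67+8 = 75
m=3,j=2: total = 75+5 = 80
m=3,j=3: total = 80+6 = 86
m=3,j=4: total = 86+7 = 93
m=3,j=5: total = 93+8 = 101
m=3,j=6: total = 101+9 = 110
m=4,j=2: total = 110+6 = 116
m=4,j=3: total = 116+7 = 123
m=4,j=4: total = 123+8 = 131
m=4,j=5: total = 131+9 = 140
m=4,j=6: total = 140+10 = 150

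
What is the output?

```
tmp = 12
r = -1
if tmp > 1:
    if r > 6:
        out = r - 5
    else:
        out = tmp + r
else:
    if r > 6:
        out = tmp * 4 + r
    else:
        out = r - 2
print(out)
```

11

tmp=12, r=-1
tmp > 1 is True; r > 6 is False
→ out = tmp + r = 11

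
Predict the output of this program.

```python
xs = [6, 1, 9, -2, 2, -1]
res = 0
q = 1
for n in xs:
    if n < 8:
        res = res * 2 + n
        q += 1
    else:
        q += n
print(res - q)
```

n=6: <8, res = 0*2+6 = 6; q=2
n=1: <8, res = 6*2+1 = 13; q=3
n=9: not <8; q=12
n=-2: <8, res = 13*2+(-2) = 24; q=13
n=2: <8, res = 24*2+2 = 50; q=14
n=-1: <8, res = 50*2+(-1) = 99; q=15
res-q = 99-15 = 84

84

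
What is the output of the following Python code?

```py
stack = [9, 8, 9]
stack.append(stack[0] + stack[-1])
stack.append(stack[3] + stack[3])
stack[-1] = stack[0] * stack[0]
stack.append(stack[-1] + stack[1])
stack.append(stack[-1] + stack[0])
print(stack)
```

append stack[0]+stack[-1] = 9+9 = 18 → [9, 8, 9, 18]
append stack[3]+stack[3] = 18+18 = 36 → [9, 8, 9, 18, 36]
stack[-1] = stack[0]*stack[0] = 9*9 = 81 → [9, 8, 9, 18, 81]
append stack[-1]+stack[1] = 81+8 = 89 → [9, 8, 9, 18, 81, 89]
append stack[-1]+stack[0] = 89+9 = 98 → [9, 8, 9, 18, 81, 89, 98]

[9, 8, 9, 18, 81, 89, 98]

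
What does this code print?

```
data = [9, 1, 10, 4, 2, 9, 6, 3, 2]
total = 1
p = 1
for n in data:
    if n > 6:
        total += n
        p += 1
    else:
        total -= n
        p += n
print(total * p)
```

242

n=9: >6, total = 1+9 = 10; p=2
n=1: not >6, total = 10-1 = 9; p=3
n=10: >6, total = 9+10 = 19; p=4
n=4: not >6, total = 19-4 = 15; p=8
n=2: not >6, total = 15-2 = 13; p=10
n=9: >6, total = 13+9 = 22; p=11
n=6: not >6, total = 22-6 = 16; p=17
n=3: not >6, total = 16-3 = 13; p=20
n=2: not >6, total = 13-2 = 11; p=22
total*p = 11*22 = 242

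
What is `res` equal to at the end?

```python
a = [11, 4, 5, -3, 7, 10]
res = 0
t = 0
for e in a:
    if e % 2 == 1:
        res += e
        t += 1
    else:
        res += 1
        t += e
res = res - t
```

e=11: odd, res = 0+11 = 11; t=1
e=4: not odd, res = 11+1 = 12; t=5
e=5: odd, res = 12+5 = 17; t=6
e=-3: odd, res = 17+(-3) = 14; t=7
e=7: odd, res = 14+7 = 21; t=8
e=10: not odd, res = 21+1 = 22; t=18
res-t = 22-18 = 4

4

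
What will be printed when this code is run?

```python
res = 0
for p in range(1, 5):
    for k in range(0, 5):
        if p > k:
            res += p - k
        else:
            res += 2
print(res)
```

p=1,k=0: 1>0, res = 0+1 = 1
p=1,k=1: not 1>1, res = 1+2 = 3
p=1,k=2: not 1>2, res = 3+2 = 5
p=1,k=3: not 1>3, res = 5+2 = 7
p=1,k=4: not 1>4, res = 7+2 = 9
p=2,k=0: 2>0, res = 9+2 = 11
p=2,k=1: 2>1, res = 11+1 = 12
p=2,k=2: not 2>2, res = 12+2 = 14
p=2,k=3: not 2>3, res = 14+2 = 16
p=2,k=4: not 2>4, res = 16+2 = 18
p=3,k=0: 3>0, res = 18+3 = 21
p=3,k=1: 3>1, res = 21+2 = 23
p=3,k=2: 3>2, res = 23+1 = 24
p=3,k=3: not 3>3, res = 24+2 = 26
p=3,k=4: not 3>4, res = 26+2 = 28
p=4,k=0: 4>0, res = 28+4 = 32
p=4,k=1: 4>1, res = 32+3 = 35
p=4,k=2: 4>2, res = 35+2 = 37
p=4,k=3: 4>3, res = 37+1 = 38
p=4,k=4: not 4>4, res = 38+2 = 40

40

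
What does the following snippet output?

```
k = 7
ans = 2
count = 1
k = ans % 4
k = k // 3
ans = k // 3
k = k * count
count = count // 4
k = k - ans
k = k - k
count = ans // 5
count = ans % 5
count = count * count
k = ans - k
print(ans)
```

k = 2%4 = 2
k = 2//3 = 0
ans = 0//3 = 0
k = 0*1 = 0
count = 1//4 = 0
k = 0-0 = 0
k = 0-0 = 0
count = 0//5 = 0
count = 0%5 = 0
count = 0*0 = 0
k = 0-0 = 0

0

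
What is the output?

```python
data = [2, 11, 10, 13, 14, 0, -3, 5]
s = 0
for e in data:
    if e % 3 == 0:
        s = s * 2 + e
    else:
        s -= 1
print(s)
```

-24

e=2: not %3==0, s = 0-1 = -1
e=11: not %3==0, s = (-1)-1 = -2
e=10: not %3==0, s = (-2)-1 = -3
e=13: not %3==0, s = (-3)-1 = -4
e=14: not %3==0, s = (-4)-1 = -5
e=0: %3==0, s = (-5)*2+0 = -10
e=-3: %3==0, s = (-10)*2+(-3) = -23
e=5: not %3==0, s = (-23)-1 = -24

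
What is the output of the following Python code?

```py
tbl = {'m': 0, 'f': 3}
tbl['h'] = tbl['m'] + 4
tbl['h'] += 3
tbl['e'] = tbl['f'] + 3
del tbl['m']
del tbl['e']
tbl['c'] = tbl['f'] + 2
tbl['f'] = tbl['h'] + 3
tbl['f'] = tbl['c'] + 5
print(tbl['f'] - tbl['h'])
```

tbl['h'] = tbl['m']+4 = 4 → {'m': 0, 'f': 3, 'h': 4}
tbl['h'] = 4+3 = 7 → {'m': 0, 'f': 3, 'h': 7}
tbl['e'] = tbl['f']+3 = 6 → {'m': 0, 'f': 3, 'h': 7, 'e': 6}
del 'm' → {'f': 3, 'h': 7, 'e': 6}
del 'e' → {'f': 3, 'h': 7}
tbl['c'] = tbl['f']+2 = 5 → {'f': 3, 'h': 7, 'c': 5}
tbl['f'] = tbl['h']+3 = 10 → {'f': 10, 'h': 7, 'c': 5}
tbl['f'] = tbl['c']+5 = 10 → {'f': 10, 'h': 7, 'c': 5}
tbl['f']-tbl['h'] = 10-7 = 3

3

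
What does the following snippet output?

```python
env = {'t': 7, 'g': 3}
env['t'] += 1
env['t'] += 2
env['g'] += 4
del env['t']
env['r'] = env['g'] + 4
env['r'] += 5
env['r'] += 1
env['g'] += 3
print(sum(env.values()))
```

27

env['t'] = 7+1 = 8 → {'t': 8, 'g': 3}
env['t'] = 8+2 = 10 → {'t': 10, 'g': 3}
env['g'] = 3+4 = 7 → {'t': 10, 'g': 7}
del 't' → {'g': 7}
env['r'] = env['g']+4 = 11 → {'g': 7, 'r': 11}
env['r'] = 11+5 = 16 → {'g': 7, 'r': 16}
env['r'] = 16+1 = 17 → {'g': 7, 'r': 17}
env['g'] = 7+3 = 10 → {'g': 10, 'r': 17}
sum of values = 27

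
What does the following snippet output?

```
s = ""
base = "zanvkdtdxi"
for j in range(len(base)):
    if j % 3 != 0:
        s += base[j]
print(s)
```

ankddx

j=0: skip
j=1: add 'a' → 'a'
j=2: add 'n' → 'an'
j=3: skip
j=4: add 'k' → 'ank'
j=5: add 'd' → 'ankd'
j=6: skip
j=7: add 'd' → 'ankdd'
j=8: add 'x' → 'ankddx'
j=9: skip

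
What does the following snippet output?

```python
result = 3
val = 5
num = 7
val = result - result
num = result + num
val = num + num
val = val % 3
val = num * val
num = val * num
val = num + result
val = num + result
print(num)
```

val = 3-3 = 0
num = 3+7 = 10
val = 10+10 = 20
val = 20%3 = 2
val = 10*2 = 20
num = 20*10 = 200
val = 200+3 = 203
val = 200+3 = 203

200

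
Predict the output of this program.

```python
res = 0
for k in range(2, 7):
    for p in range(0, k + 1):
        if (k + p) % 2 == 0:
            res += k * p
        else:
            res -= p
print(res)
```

k=2,p=0: even sum, res = 0+0 = 0
k=2,p=1: odd sum, res = 0-1 = -1
k=2,p=2: even sum, res = (-1)+4 = 3
k=3,p=0: odd sum, res = 3-0 = 3
k=3,p=1: even sum, res = 3+3 = 6
k=3,p=2: odd sum, res = 6-2 = 4
k=3,p=3: even sum, res = 4+9 = 13
k=4,p=0: even sum, res = 13+0 = 13
k=4,p=1: odd sum, res = 13-1 = 12
k=4,p=2: even sum, res = 12+8 = 20
k=4,p=3: odd sum, res = 20-3 = 17
k=4,p=4: even sum, res = 17+16 = 33
k=5,p=0: odd sum, res = 33-0 = 33
k=5,p=1: even sum, res = 33+5 = 38
k=5,p=2: odd sum, res = 38-2 = 36
k=5,p=3: even sum, res = 36+15 = 51
k=5,p=4: odd sum, res = 51-4 = 47
k=5,p=5: even sum, res = 47+25 = 72
k=6,p=0: even sum, res = 72+0 = 72
k=6,p=1: odd sum, res = 72-1 = 71
k=6,p=2: even sum, res = 71+12 = 83
k=6,p=3: odd sum, res = 83-3 = 80
k=6,p=4: even sum, res = 80+24 = 104
k=6,p=5: odd sum, res = 104-5 = 99
k=6,p=6: even sum, res = 99+36 = 135

135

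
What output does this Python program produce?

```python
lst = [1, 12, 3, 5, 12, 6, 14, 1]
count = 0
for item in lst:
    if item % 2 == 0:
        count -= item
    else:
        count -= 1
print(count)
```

-48

item=1: not even, count = 0-1 = -1
item=12: even, count = (-1)-12 = -13
item=3: not even, count = (-13)-1 = -14
item=5: not even, count = (-14)-1 = -15
item=12: even, count = (-15)-12 = -27
item=6: even, count = (-27)-6 = -33
item=14: even, count = (-33)-14 = -47
item=1: not even, count = (-47)-1 = -48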